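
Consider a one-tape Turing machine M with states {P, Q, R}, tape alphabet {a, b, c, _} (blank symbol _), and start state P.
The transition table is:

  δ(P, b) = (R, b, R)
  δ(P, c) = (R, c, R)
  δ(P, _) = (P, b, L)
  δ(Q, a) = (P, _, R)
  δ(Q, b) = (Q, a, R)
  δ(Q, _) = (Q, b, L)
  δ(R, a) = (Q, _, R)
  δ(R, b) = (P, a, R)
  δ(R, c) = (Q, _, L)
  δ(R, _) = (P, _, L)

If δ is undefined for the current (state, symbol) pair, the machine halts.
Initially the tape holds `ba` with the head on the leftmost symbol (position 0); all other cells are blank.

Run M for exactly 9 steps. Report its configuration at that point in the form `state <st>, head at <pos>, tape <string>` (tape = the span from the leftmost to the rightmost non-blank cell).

state=P head=0 tape=[b]a__   (P,b)→(R,b,R)
state=R head=1 tape=b[a]__   (R,a)→(Q,_,R)
state=Q head=2 tape=b_[_]_   (Q,_)→(Q,b,L)
state=Q head=1 tape=b[_]b_   (Q,_)→(Q,b,L)
state=Q head=0 tape=[b]bb_   (Q,b)→(Q,a,R)
state=Q head=1 tape=a[b]b_   (Q,b)→(Q,a,R)
state=Q head=2 tape=aa[b]_   (Q,b)→(Q,a,R)
state=Q head=3 tape=aaa[_]   (Q,_)→(Q,b,L)
state=Q head=2 tape=aa[a]b   (Q,a)→(P,_,R)
state=P head=3 tape=aa_[b]
After 9 steps: state P, head at 3, tape aa_b.

state P, head at 3, tape aa_b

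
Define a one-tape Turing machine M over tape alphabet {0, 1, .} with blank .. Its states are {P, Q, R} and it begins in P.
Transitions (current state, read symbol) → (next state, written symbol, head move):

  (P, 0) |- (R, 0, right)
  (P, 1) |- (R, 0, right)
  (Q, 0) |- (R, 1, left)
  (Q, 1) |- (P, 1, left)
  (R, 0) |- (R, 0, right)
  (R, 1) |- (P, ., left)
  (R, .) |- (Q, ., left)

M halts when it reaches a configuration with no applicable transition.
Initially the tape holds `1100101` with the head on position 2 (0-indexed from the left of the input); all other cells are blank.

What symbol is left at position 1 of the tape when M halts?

.

P | ..11[0]0101   read 0 → write 0, move right, go to R
R | ..110[0]101   read 0 → write 0, move right, go to R
R | ..1100[1]01   read 1 → write ., move left, go to P
P | ..110[0].01   read 0 → write 0, move right, go to R
R | ..1100[.]01   read . → write ., move left, go to Q
Q | ..110[0].01   read 0 → write 1, move left, go to R
R | ..11[0]1.01   read 0 → write 0, move right, go to R
R | ..110[1].01   read 1 → write ., move left, go to P
P | ..11[0]..01   read 0 → write 0, move right, go to R
R | ..110[.].01   read . → write ., move left, go to Q
Q | ..11[0]..01   read 0 → write 1, move left, go to R
R | ..1[1]1..01   read 1 → write ., move left, go to P
P | ..[1].1..01   read 1 → write 0, move right, go to R
R | ..0[.]1..01   read . → write ., move left, go to Q
Q | ..[0].1..01   read 0 → write 1, move left, go to R
R | .[.]1.1..01   read . → write ., move left, go to Q
Q | [.].1.1..01
Cell 1 holds . when M halts.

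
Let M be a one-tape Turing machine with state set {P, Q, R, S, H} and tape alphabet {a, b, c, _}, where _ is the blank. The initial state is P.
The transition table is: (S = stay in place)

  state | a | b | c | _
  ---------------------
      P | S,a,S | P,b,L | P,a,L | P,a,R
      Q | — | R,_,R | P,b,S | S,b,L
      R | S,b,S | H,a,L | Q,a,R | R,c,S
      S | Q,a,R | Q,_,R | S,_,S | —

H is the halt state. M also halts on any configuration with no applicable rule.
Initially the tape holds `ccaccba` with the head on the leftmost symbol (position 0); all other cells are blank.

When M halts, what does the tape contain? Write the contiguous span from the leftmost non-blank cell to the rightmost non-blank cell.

state=P head=0 tape=_[c]caccba_   (P,c)→(P,a,L)
state=P head=-1 tape=[_]acaccba_   (P,_)→(P,a,R)
state=P head=0 tape=a[a]caccba_   (P,a)→(S,a,S)
state=S head=0 tape=a[a]caccba_   (S,a)→(Q,a,R)
state=Q head=1 tape=aa[c]accba_   (Q,c)→(P,b,S)
state=P head=1 tape=aa[b]accba_   (P,b)→(P,b,L)
state=P head=0 tape=a[a]baccba_   (P,a)→(S,a,S)
state=S head=0 tape=a[a]baccba_   (S,a)→(Q,a,R)
state=Q head=1 tape=aa[b]accba_   (Q,b)→(R,_,R)
state=R head=2 tape=aa_[a]ccba_   (R,a)→(S,b,S)
state=S head=2 tape=aa_[b]ccba_   (S,b)→(Q,_,R)
state=Q head=3 tape=aa__[c]cba_   (Q,c)→(P,b,S)
state=P head=3 tape=aa__[b]cba_   (P,b)→(P,b,L)
state=P head=2 tape=aa_[_]bcba_   (P,_)→(P,a,R)
state=P head=3 tape=aa_a[b]cba_   (P,b)→(P,b,L)
state=P head=2 tape=aa_[a]bcba_   (P,a)→(S,a,S)
state=S head=2 tape=aa_[a]bcba_   (S,a)→(Q,a,R)
state=Q head=3 tape=aa_a[b]cba_   (Q,b)→(R,_,R)
state=R head=4 tape=aa_a_[c]ba_   (R,c)→(Q,a,R)
state=Q head=5 tape=aa_a_a[b]a_   (Q,b)→(R,_,R)
state=R head=6 tape=aa_a_a_[a]_   (R,a)→(S,b,S)
state=S head=6 tape=aa_a_a_[b]_   (S,b)→(Q,_,R)
state=Q head=7 tape=aa_a_a__[_]   (Q,_)→(S,b,L)
state=S head=6 tape=aa_a_a_[_]b
The non-blank tape span at halt is aa_a_a__b.

aa_a_a__b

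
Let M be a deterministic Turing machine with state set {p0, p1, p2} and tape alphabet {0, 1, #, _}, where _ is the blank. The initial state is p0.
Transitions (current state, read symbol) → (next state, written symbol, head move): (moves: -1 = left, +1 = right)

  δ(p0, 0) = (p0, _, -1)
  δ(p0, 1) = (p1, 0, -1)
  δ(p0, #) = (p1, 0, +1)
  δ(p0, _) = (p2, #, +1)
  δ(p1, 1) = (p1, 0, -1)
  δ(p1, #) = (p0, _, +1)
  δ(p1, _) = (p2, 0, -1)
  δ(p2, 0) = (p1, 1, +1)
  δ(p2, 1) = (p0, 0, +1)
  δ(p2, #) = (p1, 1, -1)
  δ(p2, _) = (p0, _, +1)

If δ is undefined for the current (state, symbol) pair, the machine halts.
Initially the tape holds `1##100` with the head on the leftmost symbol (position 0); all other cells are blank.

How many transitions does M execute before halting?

state=p0 head=0 tape=__[1]##100   (p0,1)→(p1,0,-1)
state=p1 head=-1 tape=_[_]0##100   (p1,_)→(p2,0,-1)
state=p2 head=-2 tape=[_]00##100   (p2,_)→(p0,_,+1)
state=p0 head=-1 tape=_[0]0##100   (p0,0)→(p0,_,-1)
state=p0 head=-2 tape=[_]_0##100   (p0,_)→(p2,#,+1)
state=p2 head=-1 tape=#[_]0##100   (p2,_)→(p0,_,+1)
state=p0 head=0 tape=#_[0]##100   (p0,0)→(p0,_,-1)
state=p0 head=-1 tape=#[_]_##100   (p0,_)→(p2,#,+1)
state=p2 head=0 tape=##[_]##100   (p2,_)→(p0,_,+1)
state=p0 head=1 tape=##_[#]#100   (p0,#)→(p1,0,+1)
state=p1 head=2 tape=##_0[#]100   (p1,#)→(p0,_,+1)
state=p0 head=3 tape=##_0_[1]00   (p0,1)→(p1,0,-1)
state=p1 head=2 tape=##_0[_]000   (p1,_)→(p2,0,-1)
state=p2 head=1 tape=##_[0]0000   (p2,0)→(p1,1,+1)
state=p1 head=2 tape=##_1[0]000
M halts after 14 transitions.

14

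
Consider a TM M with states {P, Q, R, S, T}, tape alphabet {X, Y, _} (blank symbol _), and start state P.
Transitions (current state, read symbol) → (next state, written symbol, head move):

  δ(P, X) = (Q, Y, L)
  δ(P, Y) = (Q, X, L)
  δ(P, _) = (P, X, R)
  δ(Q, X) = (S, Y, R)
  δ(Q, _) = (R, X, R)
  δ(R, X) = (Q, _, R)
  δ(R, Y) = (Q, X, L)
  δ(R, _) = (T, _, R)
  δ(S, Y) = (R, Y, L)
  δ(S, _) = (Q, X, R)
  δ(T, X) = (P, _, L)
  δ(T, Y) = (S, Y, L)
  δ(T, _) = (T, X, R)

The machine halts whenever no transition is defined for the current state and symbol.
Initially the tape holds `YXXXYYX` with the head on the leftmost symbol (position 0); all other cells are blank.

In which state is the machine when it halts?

S

state=P head=0 tape=_[Y]XXXYYX   (P,Y)→(Q,X,L)
state=Q head=-1 tape=[_]XXXXYYX   (Q,_)→(R,X,R)
state=R head=0 tape=X[X]XXXYYX   (R,X)→(Q,_,R)
state=Q head=1 tape=X_[X]XXYYX   (Q,X)→(S,Y,R)
state=S head=2 tape=X_Y[X]XYYX
No transition is defined for (S, X); M halts in state S.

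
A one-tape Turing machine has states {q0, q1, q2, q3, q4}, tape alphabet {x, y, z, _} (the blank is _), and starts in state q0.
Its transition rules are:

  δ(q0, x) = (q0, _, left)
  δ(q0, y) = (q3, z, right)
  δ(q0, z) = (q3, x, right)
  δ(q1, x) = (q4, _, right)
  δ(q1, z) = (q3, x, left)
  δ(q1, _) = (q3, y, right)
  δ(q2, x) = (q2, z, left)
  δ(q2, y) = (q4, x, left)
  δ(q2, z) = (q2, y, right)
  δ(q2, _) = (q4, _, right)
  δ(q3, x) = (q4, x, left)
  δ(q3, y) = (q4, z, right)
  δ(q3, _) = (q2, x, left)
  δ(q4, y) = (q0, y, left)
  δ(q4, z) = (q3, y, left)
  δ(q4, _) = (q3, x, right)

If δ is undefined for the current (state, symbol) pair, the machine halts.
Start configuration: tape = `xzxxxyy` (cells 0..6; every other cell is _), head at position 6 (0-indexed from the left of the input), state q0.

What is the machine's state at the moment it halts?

q0 | __xzxxxy[y]_   read y → write z, move right, go to q3
q3 | __xzxxxyz[_]   read _ → write x, move left, go to q2
q2 | __xzxxxy[z]x   read z → write y, move right, go to q2
q2 | __xzxxxyy[x]   read x → write z, move left, go to q2
q2 | __xzxxxy[y]z   read y → write x, move left, go to q4
q4 | __xzxxx[y]xz   read y → write y, move left, go to q0
q0 | __xzxx[x]yxz   read x → write _, move left, go to q0
q0 | __xzx[x]_yxz   read x → write _, move left, go to q0
q0 | __xz[x]__yxz   read x → write _, move left, go to q0
q0 | __x[z]___yxz   read z → write x, move right, go to q3
q3 | __xx[_]__yxz   read _ → write x, move left, go to q2
q2 | __x[x]x__yxz   read x → write z, move left, go to q2
q2 | __[x]zx__yxz   read x → write z, move left, go to q2
q2 | _[_]zzx__yxz   read _ → write _, move right, go to q4
q4 | __[z]zx__yxz   read z → write y, move left, go to q3
q3 | _[_]yzx__yxz   read _ → write x, move left, go to q2
q2 | [_]xyzx__yxz   read _ → write _, move right, go to q4
q4 | _[x]yzx__yxz
No transition is defined for (q4, x); M halts in state q4.

q4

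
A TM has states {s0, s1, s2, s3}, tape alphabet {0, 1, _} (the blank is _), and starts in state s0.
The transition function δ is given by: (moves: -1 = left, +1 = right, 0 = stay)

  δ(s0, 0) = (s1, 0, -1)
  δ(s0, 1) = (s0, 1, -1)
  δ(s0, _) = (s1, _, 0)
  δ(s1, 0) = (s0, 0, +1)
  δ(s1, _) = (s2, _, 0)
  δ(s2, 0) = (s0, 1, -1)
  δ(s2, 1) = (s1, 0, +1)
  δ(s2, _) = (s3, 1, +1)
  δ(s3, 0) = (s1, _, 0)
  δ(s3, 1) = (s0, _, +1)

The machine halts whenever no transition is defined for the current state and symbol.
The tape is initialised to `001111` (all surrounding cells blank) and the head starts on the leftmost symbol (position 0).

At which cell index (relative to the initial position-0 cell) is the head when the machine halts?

s0 | _[0]01111__   read 0 → write 0, move -1, go to s1
s1 | [_]001111__   read _ → write _, move 0, go to s2
s2 | [_]001111__   read _ → write 1, move +1, go to s3
s3 | 1[0]01111__   read 0 → write _, move 0, go to s1
s1 | 1[_]01111__   read _ → write _, move 0, go to s2
s2 | 1[_]01111__   read _ → write 1, move +1, go to s3
s3 | 11[0]1111__   read 0 → write _, move 0, go to s1
s1 | 11[_]1111__   read _ → write _, move 0, go to s2
s2 | 11[_]1111__   read _ → write 1, move +1, go to s3
s3 | 111[1]111__   read 1 → write _, move +1, go to s0
s0 | 111_[1]11__   read 1 → write 1, move -1, go to s0
s0 | 111[_]111__   read _ → write _, move 0, go to s1
s1 | 111[_]111__   read _ → write _, move 0, go to s2
s2 | 111[_]111__   read _ → write 1, move +1, go to s3
s3 | 1111[1]11__   read 1 → write _, move +1, go to s0
s0 | 1111_[1]1__   read 1 → write 1, move -1, go to s0
s0 | 1111[_]11__   read _ → write _, move 0, go to s1
s1 | 1111[_]11__   read _ → write _, move 0, go to s2
s2 | 1111[_]11__   read _ → write 1, move +1, go to s3
s3 | 11111[1]1__   read 1 → write _, move +1, go to s0
s0 | 11111_[1]__   read 1 → write 1, move -1, go to s0
s0 | 11111[_]1__   read _ → write _, move 0, go to s1
s1 | 11111[_]1__   read _ → write _, move 0, go to s2
s2 | 11111[_]1__   read _ → write 1, move +1, go to s3
s3 | 111111[1]__   read 1 → write _, move +1, go to s0
s0 | 111111_[_]_   read _ → write _, move 0, go to s1
s1 | 111111_[_]_   read _ → write _, move 0, go to s2
s2 | 111111_[_]_   read _ → write 1, move +1, go to s3
s3 | 111111_1[_]
At halt the head is at cell 7.

7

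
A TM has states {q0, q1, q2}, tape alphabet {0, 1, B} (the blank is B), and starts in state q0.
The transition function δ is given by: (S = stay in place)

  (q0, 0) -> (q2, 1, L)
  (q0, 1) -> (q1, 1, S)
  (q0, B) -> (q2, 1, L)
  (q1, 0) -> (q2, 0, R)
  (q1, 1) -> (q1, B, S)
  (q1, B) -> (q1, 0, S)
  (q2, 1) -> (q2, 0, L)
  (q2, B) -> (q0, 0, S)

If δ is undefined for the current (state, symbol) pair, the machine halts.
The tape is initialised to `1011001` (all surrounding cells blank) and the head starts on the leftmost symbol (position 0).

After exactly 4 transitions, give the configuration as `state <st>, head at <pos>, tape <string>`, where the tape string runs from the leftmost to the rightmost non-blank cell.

q0 | [1]011001   read 1 → write 1, move S, go to q1
q1 | [1]011001   read 1 → write B, move S, go to q1
q1 | [B]011001   read B → write 0, move S, go to q1
q1 | [0]011001   read 0 → write 0, move R, go to q2
q2 | 0[0]11001
After 4 steps: state q2, head at 1, tape 0011001.

state q2, head at 1, tape 0011001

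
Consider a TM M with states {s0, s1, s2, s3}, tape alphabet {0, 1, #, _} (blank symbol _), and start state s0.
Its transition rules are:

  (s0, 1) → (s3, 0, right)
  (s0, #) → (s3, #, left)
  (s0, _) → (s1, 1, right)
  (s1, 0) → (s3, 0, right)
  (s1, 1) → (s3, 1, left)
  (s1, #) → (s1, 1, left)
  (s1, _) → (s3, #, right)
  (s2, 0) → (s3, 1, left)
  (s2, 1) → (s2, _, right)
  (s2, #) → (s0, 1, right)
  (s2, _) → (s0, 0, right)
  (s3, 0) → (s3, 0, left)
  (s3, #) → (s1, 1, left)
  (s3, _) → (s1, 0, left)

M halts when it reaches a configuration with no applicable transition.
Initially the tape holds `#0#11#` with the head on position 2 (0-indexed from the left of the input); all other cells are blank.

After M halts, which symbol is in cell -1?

#

s0 | _#0[#]11#   read # → write #, move left, go to s3
s3 | _#[0]#11#   read 0 → write 0, move left, go to s3
s3 | _[#]0#11#   read # → write 1, move left, go to s1
s1 | [_]10#11#   read _ → write #, move right, go to s3
s3 | #[1]0#11#
Cell -1 holds # when M halts.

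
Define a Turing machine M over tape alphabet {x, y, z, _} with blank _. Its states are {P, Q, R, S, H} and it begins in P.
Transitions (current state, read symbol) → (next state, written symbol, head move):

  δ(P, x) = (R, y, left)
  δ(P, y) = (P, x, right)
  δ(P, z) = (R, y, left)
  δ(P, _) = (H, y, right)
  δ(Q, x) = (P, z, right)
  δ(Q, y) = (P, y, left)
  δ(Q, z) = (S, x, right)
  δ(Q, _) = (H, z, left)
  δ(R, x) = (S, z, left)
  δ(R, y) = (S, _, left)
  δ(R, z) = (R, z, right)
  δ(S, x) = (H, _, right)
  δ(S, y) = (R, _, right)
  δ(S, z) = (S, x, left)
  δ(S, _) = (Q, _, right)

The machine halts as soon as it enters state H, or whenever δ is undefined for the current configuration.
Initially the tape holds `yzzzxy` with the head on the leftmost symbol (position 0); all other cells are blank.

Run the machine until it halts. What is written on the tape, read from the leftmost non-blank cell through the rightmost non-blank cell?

P | _[y]zzzxy   read y → write x, move right, go to P
P | _x[z]zzxy   read z → write y, move left, go to R
R | _[x]yzzxy   read x → write z, move left, go to S
S | [_]zyzzxy   read _ → write _, move right, go to Q
Q | _[z]yzzxy   read z → write x, move right, go to S
S | _x[y]zzxy   read y → write _, move right, go to R
R | _x_[z]zxy   read z → write z, move right, go to R
R | _x_z[z]xy   read z → write z, move right, go to R
R | _x_zz[x]y   read x → write z, move left, go to S
S | _x_z[z]zy   read z → write x, move left, go to S
S | _x_[z]xzy   read z → write x, move left, go to S
S | _x[_]xxzy   read _ → write _, move right, go to Q
Q | _x_[x]xzy   read x → write z, move right, go to P
P | _x_z[x]zy   read x → write y, move left, go to R
R | _x_[z]yzy   read z → write z, move right, go to R
R | _x_z[y]zy   read y → write _, move left, go to S
S | _x_[z]_zy   read z → write x, move left, go to S
S | _x[_]x_zy   read _ → write _, move right, go to Q
Q | _x_[x]_zy   read x → write z, move right, go to P
P | _x_z[_]zy   read _ → write y, move right, go to H
H | _x_zy[z]y
The non-blank tape span at halt is x_zyzy.

x_zyzy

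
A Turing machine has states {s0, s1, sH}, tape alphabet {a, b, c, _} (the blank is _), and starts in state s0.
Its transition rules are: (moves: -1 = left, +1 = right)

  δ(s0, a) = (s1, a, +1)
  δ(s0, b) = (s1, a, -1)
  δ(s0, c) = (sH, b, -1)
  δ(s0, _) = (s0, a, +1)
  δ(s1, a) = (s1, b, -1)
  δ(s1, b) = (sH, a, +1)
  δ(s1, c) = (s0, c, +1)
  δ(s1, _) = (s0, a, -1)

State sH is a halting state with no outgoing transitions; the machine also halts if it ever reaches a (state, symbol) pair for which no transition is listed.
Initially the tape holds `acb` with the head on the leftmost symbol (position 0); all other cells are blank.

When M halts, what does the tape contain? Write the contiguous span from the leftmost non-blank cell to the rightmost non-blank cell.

acaa

state=s0 head=0 tape=[a]cb__   (s0,a)→(s1,a,+1)
state=s1 head=1 tape=a[c]b__   (s1,c)→(s0,c,+1)
state=s0 head=2 tape=ac[b]__   (s0,b)→(s1,a,-1)
state=s1 head=1 tape=a[c]a__   (s1,c)→(s0,c,+1)
state=s0 head=2 tape=ac[a]__   (s0,a)→(s1,a,+1)
state=s1 head=3 tape=aca[_]_   (s1,_)→(s0,a,-1)
state=s0 head=2 tape=ac[a]a_   (s0,a)→(s1,a,+1)
state=s1 head=3 tape=aca[a]_   (s1,a)→(s1,b,-1)
state=s1 head=2 tape=ac[a]b_   (s1,a)→(s1,b,-1)
state=s1 head=1 tape=a[c]bb_   (s1,c)→(s0,c,+1)
state=s0 head=2 tape=ac[b]b_   (s0,b)→(s1,a,-1)
state=s1 head=1 tape=a[c]ab_   (s1,c)→(s0,c,+1)
state=s0 head=2 tape=ac[a]b_   (s0,a)→(s1,a,+1)
state=s1 head=3 tape=aca[b]_   (s1,b)→(sH,a,+1)
state=sH head=4 tape=acaa[_]
The non-blank tape span at halt is acaa.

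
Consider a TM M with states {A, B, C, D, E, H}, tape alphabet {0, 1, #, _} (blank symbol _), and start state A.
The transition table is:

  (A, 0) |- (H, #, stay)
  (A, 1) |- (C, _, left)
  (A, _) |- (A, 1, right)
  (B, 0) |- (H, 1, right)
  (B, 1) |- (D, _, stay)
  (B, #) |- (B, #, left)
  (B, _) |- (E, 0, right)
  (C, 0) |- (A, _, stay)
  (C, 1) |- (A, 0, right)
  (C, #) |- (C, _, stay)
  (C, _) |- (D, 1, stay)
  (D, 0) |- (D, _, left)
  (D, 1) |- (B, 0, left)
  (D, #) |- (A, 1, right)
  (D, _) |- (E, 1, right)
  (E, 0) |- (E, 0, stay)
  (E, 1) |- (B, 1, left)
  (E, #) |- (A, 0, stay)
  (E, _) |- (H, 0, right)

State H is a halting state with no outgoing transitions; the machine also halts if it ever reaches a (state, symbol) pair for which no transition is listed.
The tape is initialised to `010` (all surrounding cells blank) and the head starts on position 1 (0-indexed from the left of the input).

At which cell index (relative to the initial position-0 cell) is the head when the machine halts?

state=A head=1 tape=0[1]0   (A,1)→(C,_,left)
state=C head=0 tape=[0]_0   (C,0)→(A,_,stay)
state=A head=0 tape=[_]_0   (A,_)→(A,1,right)
state=A head=1 tape=1[_]0   (A,_)→(A,1,right)
state=A head=2 tape=11[0]   (A,0)→(H,#,stay)
state=H head=2 tape=11[#]
At halt the head is at cell 2.

2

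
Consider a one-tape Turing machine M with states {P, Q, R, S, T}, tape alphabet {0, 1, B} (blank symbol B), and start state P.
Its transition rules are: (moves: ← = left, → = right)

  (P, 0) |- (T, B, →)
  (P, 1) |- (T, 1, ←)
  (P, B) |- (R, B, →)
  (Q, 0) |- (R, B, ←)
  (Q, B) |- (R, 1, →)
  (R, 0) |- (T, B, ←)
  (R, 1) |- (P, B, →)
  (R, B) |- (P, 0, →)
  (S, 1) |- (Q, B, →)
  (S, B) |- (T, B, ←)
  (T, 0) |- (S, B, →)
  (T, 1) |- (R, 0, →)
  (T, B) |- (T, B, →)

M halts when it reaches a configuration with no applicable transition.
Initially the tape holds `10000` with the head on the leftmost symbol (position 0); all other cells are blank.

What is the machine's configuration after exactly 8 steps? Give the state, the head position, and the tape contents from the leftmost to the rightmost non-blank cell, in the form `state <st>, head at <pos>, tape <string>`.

state T, head at 2, tape 000

P | B[1]0000   read 1 → write 1, move ←, go to T
T | [B]10000   read B → write B, move →, go to T
T | B[1]0000   read 1 → write 0, move →, go to R
R | B0[0]000   read 0 → write B, move ←, go to T
T | B[0]B000   read 0 → write B, move →, go to S
S | BB[B]000   read B → write B, move ←, go to T
T | B[B]B000   read B → write B, move →, go to T
T | BB[B]000   read B → write B, move →, go to T
T | BBB[0]00
After 8 steps: state T, head at 2, tape 000.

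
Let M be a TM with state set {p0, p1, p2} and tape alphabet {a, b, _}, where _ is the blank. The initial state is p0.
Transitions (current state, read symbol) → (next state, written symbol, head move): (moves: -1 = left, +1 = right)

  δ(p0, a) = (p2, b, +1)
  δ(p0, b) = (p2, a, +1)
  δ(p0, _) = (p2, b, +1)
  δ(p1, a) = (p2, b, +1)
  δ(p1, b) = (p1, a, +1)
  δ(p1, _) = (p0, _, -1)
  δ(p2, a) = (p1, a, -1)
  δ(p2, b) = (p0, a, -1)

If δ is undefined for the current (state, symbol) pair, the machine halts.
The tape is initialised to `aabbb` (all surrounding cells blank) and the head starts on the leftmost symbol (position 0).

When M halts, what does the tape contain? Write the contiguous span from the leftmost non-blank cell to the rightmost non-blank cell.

state=p0 head=0 tape=[a]abbb_   (p0,a)→(p2,b,+1)
state=p2 head=1 tape=b[a]bbb_   (p2,a)→(p1,a,-1)
state=p1 head=0 tape=[b]abbb_   (p1,b)→(p1,a,+1)
state=p1 head=1 tape=a[a]bbb_   (p1,a)→(p2,b,+1)
state=p2 head=2 tape=ab[b]bb_   (p2,b)→(p0,a,-1)
state=p0 head=1 tape=a[b]abb_   (p0,b)→(p2,a,+1)
state=p2 head=2 tape=aa[a]bb_   (p2,a)→(p1,a,-1)
state=p1 head=1 tape=a[a]abb_   (p1,a)→(p2,b,+1)
state=p2 head=2 tape=ab[a]bb_   (p2,a)→(p1,a,-1)
state=p1 head=1 tape=a[b]abb_   (p1,b)→(p1,a,+1)
state=p1 head=2 tape=aa[a]bb_   (p1,a)→(p2,b,+1)
state=p2 head=3 tape=aab[b]b_   (p2,b)→(p0,a,-1)
state=p0 head=2 tape=aa[b]ab_   (p0,b)→(p2,a,+1)
state=p2 head=3 tape=aaa[a]b_   (p2,a)→(p1,a,-1)
state=p1 head=2 tape=aa[a]ab_   (p1,a)→(p2,b,+1)
state=p2 head=3 tape=aab[a]b_   (p2,a)→(p1,a,-1)
state=p1 head=2 tape=aa[b]ab_   (p1,b)→(p1,a,+1)
state=p1 head=3 tape=aaa[a]b_   (p1,a)→(p2,b,+1)
state=p2 head=4 tape=aaab[b]_   (p2,b)→(p0,a,-1)
state=p0 head=3 tape=aaa[b]a_   (p0,b)→(p2,a,+1)
state=p2 head=4 tape=aaaa[a]_   (p2,a)→(p1,a,-1)
state=p1 head=3 tape=aaa[a]a_   (p1,a)→(p2,b,+1)
state=p2 head=4 tape=aaab[a]_   (p2,a)→(p1,a,-1)
state=p1 head=3 tape=aaa[b]a_   (p1,b)→(p1,a,+1)
state=p1 head=4 tape=aaaa[a]_   (p1,a)→(p2,b,+1)
state=p2 head=5 tape=aaaab[_]
The non-blank tape span at halt is aaaab.

aaaab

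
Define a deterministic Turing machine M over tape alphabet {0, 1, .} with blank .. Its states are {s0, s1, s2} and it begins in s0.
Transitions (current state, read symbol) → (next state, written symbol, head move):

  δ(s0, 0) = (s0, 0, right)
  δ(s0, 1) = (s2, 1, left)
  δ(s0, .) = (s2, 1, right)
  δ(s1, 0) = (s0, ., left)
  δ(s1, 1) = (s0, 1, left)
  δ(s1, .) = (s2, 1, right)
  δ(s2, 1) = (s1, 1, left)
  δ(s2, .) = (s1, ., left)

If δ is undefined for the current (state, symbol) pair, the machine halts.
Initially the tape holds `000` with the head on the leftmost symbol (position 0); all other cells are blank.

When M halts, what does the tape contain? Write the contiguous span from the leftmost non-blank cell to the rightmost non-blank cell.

0001

s0 | [0]00..   read 0 → write 0, move right, go to s0
s0 | 0[0]0..   read 0 → write 0, move right, go to s0
s0 | 00[0]..   read 0 → write 0, move right, go to s0
s0 | 000[.].   read . → write 1, move right, go to s2
s2 | 0001[.]   read . → write ., move left, go to s1
s1 | 000[1].   read 1 → write 1, move left, go to s0
s0 | 00[0]1.   read 0 → write 0, move right, go to s0
s0 | 000[1].   read 1 → write 1, move left, go to s2
s2 | 00[0]1.
The non-blank tape span at halt is 0001.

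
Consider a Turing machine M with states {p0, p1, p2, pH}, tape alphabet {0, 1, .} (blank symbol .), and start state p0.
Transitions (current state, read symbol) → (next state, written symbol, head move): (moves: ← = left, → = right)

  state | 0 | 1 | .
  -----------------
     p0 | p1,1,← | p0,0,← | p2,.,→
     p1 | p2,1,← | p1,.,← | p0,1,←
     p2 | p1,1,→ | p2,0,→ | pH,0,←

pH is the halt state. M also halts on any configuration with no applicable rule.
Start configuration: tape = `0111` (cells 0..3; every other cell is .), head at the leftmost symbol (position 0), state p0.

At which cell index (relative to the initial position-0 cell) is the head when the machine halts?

3

p0 | ..[0]111.   read 0 → write 1, move ←, go to p1
p1 | .[.]1111.   read . → write 1, move ←, go to p0
p0 | [.]11111.   read . → write ., move →, go to p2
p2 | .[1]1111.   read 1 → write 0, move →, go to p2
p2 | .0[1]111.   read 1 → write 0, move →, go to p2
p2 | .00[1]11.   read 1 → write 0, move →, go to p2
p2 | .000[1]1.   read 1 → write 0, move →, go to p2
p2 | .0000[1].   read 1 → write 0, move →, go to p2
p2 | .00000[.]   read . → write 0, move ←, go to pH
pH | .0000[0]0
At halt the head is at cell 3.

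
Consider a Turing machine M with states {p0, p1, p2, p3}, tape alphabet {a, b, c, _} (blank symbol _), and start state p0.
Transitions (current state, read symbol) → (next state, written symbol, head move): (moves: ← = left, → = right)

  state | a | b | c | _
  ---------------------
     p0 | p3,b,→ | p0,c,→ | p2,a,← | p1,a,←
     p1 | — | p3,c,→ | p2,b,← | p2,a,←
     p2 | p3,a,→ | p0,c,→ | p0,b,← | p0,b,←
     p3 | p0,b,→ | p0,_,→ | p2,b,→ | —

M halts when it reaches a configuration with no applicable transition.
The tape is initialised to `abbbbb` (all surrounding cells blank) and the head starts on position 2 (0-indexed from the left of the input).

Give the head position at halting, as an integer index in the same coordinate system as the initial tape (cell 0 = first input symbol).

p0 | ab[b]bbb__   read b → write c, move →, go to p0
p0 | abc[b]bb__   read b → write c, move →, go to p0
p0 | abcc[b]b__   read b → write c, move →, go to p0
p0 | abccc[b]__   read b → write c, move →, go to p0
p0 | abcccc[_]_   read _ → write a, move ←, go to p1
p1 | abccc[c]a_   read c → write b, move ←, go to p2
p2 | abcc[c]ba_   read c → write b, move ←, go to p0
p0 | abc[c]bba_   read c → write a, move ←, go to p2
p2 | ab[c]abba_   read c → write b, move ←, go to p0
p0 | a[b]babba_   read b → write c, move →, go to p0
p0 | ac[b]abba_   read b → write c, move →, go to p0
p0 | acc[a]bba_   read a → write b, move →, go to p3
p3 | accb[b]ba_   read b → write _, move →, go to p0
p0 | accb_[b]a_   read b → write c, move →, go to p0
p0 | accb_c[a]_   read a → write b, move →, go to p3
p3 | accb_cb[_]
At halt the head is at cell 7.

7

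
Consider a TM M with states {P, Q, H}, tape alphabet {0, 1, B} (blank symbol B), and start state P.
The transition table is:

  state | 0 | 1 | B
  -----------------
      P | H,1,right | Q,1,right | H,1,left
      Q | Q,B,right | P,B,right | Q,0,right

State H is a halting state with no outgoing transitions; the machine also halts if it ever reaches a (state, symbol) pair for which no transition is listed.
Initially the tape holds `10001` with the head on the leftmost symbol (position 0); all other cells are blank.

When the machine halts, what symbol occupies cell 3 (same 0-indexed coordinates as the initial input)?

P | [1]0001B   read 1 → write 1, move right, go to Q
Q | 1[0]001B   read 0 → write B, move right, go to Q
Q | 1B[0]01B   read 0 → write B, move right, go to Q
Q | 1BB[0]1B   read 0 → write B, move right, go to Q
Q | 1BBB[1]B   read 1 → write B, move right, go to P
P | 1BBBB[B]   read B → write 1, move left, go to H
H | 1BBB[B]1
Cell 3 holds B when M halts.

B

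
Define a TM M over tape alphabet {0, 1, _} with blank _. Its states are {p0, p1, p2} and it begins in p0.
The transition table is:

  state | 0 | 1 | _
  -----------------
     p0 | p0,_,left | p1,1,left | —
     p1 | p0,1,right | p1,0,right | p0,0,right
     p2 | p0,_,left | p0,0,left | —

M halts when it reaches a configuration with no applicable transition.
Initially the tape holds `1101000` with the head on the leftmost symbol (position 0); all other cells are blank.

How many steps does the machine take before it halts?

28

p0 | __[1]101000   read 1 → write 1, move left, go to p1
p1 | _[_]1101000   read _ → write 0, move right, go to p0
p0 | _0[1]101000   read 1 → write 1, move left, go to p1
p1 | _[0]1101000   read 0 → write 1, move right, go to p0
p0 | _1[1]101000   read 1 → write 1, move left, go to p1
p1 | _[1]1101000   read 1 → write 0, move right, go to p1
p1 | _0[1]101000   read 1 → write 0, move right, go to p1
p1 | _00[1]01000   read 1 → write 0, move right, go to p1
p1 | _000[0]1000   read 0 → write 1, move right, go to p0
p0 | _0001[1]000   read 1 → write 1, move left, go to p1
p1 | _000[1]1000   read 1 → write 0, move right, go to p1
p1 | _0000[1]000   read 1 → write 0, move right, go to p1
p1 | _00000[0]00   read 0 → write 1, move right, go to p0
p0 | _000001[0]0   read 0 → write _, move left, go to p0
p0 | _00000[1]_0   read 1 → write 1, move left, go to p1
p1 | _0000[0]1_0   read 0 → write 1, move right, go to p0
p0 | _00001[1]_0   read 1 → write 1, move left, go to p1
p1 | _0000[1]1_0   read 1 → write 0, move right, go to p1
p1 | _00000[1]_0   read 1 → write 0, move right, go to p1
p1 | _000000[_]0   read _ → write 0, move right, go to p0
p0 | _0000000[0]   read 0 → write _, move left, go to p0
p0 | _000000[0]_   read 0 → write _, move left, go to p0
p0 | _00000[0]__   read 0 → write _, move left, go to p0
p0 | _0000[0]___   read 0 → write _, move left, go to p0
p0 | _000[0]____   read 0 → write _, move left, go to p0
p0 | _00[0]_____   read 0 → write _, move left, go to p0
p0 | _0[0]______   read 0 → write _, move left, go to p0
p0 | _[0]_______   read 0 → write _, move left, go to p0
p0 | [_]________
M halts after 28 transitions.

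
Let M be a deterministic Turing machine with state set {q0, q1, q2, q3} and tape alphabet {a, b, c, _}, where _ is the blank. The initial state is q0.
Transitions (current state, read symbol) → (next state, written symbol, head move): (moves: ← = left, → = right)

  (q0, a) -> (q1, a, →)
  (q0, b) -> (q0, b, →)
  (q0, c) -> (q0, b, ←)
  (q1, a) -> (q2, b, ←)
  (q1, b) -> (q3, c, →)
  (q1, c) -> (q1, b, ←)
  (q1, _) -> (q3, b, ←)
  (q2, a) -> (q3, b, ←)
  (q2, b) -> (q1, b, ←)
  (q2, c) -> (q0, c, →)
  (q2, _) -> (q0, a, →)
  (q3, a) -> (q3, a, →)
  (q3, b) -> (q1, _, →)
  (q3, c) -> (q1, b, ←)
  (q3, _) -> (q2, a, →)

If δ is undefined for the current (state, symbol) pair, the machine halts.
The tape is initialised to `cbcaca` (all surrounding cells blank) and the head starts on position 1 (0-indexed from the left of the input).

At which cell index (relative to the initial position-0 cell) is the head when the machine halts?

state=q0 head=1 tape=c[b]caca_   (q0,b)→(q0,b,→)
state=q0 head=2 tape=cb[c]aca_   (q0,c)→(q0,b,←)
state=q0 head=1 tape=c[b]baca_   (q0,b)→(q0,b,→)
state=q0 head=2 tape=cb[b]aca_   (q0,b)→(q0,b,→)
state=q0 head=3 tape=cbb[a]ca_   (q0,a)→(q1,a,→)
state=q1 head=4 tape=cbba[c]a_   (q1,c)→(q1,b,←)
state=q1 head=3 tape=cbb[a]ba_   (q1,a)→(q2,b,←)
state=q2 head=2 tape=cb[b]bba_   (q2,b)→(q1,b,←)
state=q1 head=1 tape=c[b]bbba_   (q1,b)→(q3,c,→)
state=q3 head=2 tape=cc[b]bba_   (q3,b)→(q1,_,→)
state=q1 head=3 tape=cc_[b]ba_   (q1,b)→(q3,c,→)
state=q3 head=4 tape=cc_c[b]a_   (q3,b)→(q1,_,→)
state=q1 head=5 tape=cc_c_[a]_   (q1,a)→(q2,b,←)
state=q2 head=4 tape=cc_c[_]b_   (q2,_)→(q0,a,→)
state=q0 head=5 tape=cc_ca[b]_   (q0,b)→(q0,b,→)
state=q0 head=6 tape=cc_cab[_]
At halt the head is at cell 6.

6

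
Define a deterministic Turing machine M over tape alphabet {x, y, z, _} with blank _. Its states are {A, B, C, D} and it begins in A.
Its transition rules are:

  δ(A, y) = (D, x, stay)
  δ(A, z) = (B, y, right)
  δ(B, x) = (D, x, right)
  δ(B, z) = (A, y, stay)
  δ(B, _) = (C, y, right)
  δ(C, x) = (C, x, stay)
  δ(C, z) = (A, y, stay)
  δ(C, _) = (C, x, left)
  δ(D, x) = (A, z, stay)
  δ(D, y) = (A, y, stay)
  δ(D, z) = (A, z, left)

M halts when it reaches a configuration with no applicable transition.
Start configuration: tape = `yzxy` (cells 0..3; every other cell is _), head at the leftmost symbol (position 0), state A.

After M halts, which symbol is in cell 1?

y

state=A head=0 tape=[y]zxy__   (A,y)→(D,x,stay)
state=D head=0 tape=[x]zxy__   (D,x)→(A,z,stay)
state=A head=0 tape=[z]zxy__   (A,z)→(B,y,right)
state=B head=1 tape=y[z]xy__   (B,z)→(A,y,stay)
state=A head=1 tape=y[y]xy__   (A,y)→(D,x,stay)
state=D head=1 tape=y[x]xy__   (D,x)→(A,z,stay)
state=A head=1 tape=y[z]xy__   (A,z)→(B,y,right)
state=B head=2 tape=yy[x]y__   (B,x)→(D,x,right)
state=D head=3 tape=yyx[y]__   (D,y)→(A,y,stay)
state=A head=3 tape=yyx[y]__   (A,y)→(D,x,stay)
state=D head=3 tape=yyx[x]__   (D,x)→(A,z,stay)
state=A head=3 tape=yyx[z]__   (A,z)→(B,y,right)
state=B head=4 tape=yyxy[_]_   (B,_)→(C,y,right)
state=C head=5 tape=yyxyy[_]   (C,_)→(C,x,left)
state=C head=4 tape=yyxy[y]x
Cell 1 holds y when M halts.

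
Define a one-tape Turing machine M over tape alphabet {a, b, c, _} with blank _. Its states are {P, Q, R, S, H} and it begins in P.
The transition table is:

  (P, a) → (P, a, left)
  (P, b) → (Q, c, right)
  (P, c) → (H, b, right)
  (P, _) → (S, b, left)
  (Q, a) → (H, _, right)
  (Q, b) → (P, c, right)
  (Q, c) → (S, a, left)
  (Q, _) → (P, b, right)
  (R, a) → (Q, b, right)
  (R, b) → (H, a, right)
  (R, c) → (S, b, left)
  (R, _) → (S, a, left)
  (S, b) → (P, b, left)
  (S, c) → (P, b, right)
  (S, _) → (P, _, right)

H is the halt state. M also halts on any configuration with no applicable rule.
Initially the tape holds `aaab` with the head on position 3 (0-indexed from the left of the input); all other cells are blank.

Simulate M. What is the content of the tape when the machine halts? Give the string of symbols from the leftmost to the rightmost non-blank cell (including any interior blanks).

aaabbb

P | aaa[b]__   read b → write c, move right, go to Q
Q | aaac[_]_   read _ → write b, move right, go to P
P | aaacb[_]   read _ → write b, move left, go to S
S | aaac[b]b   read b → write b, move left, go to P
P | aaa[c]bb   read c → write b, move right, go to H
H | aaab[b]b
The non-blank tape span at halt is aaabbb.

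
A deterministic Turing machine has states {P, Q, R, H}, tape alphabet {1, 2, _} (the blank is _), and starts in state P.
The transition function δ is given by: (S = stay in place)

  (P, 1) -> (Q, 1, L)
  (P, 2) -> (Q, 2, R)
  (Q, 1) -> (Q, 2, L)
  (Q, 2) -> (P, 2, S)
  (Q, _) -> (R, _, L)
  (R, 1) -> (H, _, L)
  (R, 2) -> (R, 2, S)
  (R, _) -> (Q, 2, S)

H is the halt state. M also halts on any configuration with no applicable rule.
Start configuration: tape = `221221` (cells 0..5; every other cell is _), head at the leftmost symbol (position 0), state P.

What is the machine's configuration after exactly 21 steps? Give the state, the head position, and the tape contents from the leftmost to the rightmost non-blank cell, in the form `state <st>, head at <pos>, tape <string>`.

P | [2]21221_   read 2 → write 2, move R, go to Q
Q | 2[2]1221_   read 2 → write 2, move S, go to P
P | 2[2]1221_   read 2 → write 2, move R, go to Q
Q | 22[1]221_   read 1 → write 2, move L, go to Q
Q | 2[2]2221_   read 2 → write 2, move S, go to P
P | 2[2]2221_   read 2 → write 2, move R, go to Q
Q | 22[2]221_   read 2 → write 2, move S, go to P
P | 22[2]221_   read 2 → write 2, move R, go to Q
Q | 222[2]21_   read 2 → write 2, move S, go to P
P | 222[2]21_   read 2 → write 2, move R, go to Q
Q | 2222[2]1_   read 2 → write 2, move S, go to P
P | 2222[2]1_   read 2 → write 2, move R, go to Q
Q | 22222[1]_   read 1 → write 2, move L, go to Q
Q | 2222[2]2_   read 2 → write 2, move S, go to P
P | 2222[2]2_   read 2 → write 2, move R, go to Q
Q | 22222[2]_   read 2 → write 2, move S, go to P
P | 22222[2]_   read 2 → write 2, move R, go to Q
Q | 222222[_]   read _ → write _, move L, go to R
R | 22222[2]_   read 2 → write 2, move S, go to R
R | 22222[2]_   read 2 → write 2, move S, go to R
R | 22222[2]_   read 2 → write 2, move S, go to R
R | 22222[2]_
After 21 steps: state R, head at 5, tape 222222.

state R, head at 5, tape 222222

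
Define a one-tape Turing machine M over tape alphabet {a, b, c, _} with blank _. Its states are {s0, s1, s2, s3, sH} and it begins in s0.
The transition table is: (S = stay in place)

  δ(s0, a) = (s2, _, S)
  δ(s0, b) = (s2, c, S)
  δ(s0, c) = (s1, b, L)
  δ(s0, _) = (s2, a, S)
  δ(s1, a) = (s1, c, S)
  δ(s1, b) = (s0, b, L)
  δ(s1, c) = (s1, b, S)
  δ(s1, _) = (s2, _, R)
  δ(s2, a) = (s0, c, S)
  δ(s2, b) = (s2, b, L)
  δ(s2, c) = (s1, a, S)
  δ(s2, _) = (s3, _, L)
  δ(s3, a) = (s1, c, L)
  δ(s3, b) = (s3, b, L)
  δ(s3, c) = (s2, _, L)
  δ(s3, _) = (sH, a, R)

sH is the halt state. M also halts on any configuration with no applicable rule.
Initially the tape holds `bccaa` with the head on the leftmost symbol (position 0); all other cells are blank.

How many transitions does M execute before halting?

state=s0 head=0 tape=___[b]ccaa   (s0,b)→(s2,c,S)
state=s2 head=0 tape=___[c]ccaa   (s2,c)→(s1,a,S)
state=s1 head=0 tape=___[a]ccaa   (s1,a)→(s1,c,S)
state=s1 head=0 tape=___[c]ccaa   (s1,c)→(s1,b,S)
state=s1 head=0 tape=___[b]ccaa   (s1,b)→(s0,b,L)
state=s0 head=-1 tape=__[_]bccaa   (s0,_)→(s2,a,S)
state=s2 head=-1 tape=__[a]bccaa   (s2,a)→(s0,c,S)
state=s0 head=-1 tape=__[c]bccaa   (s0,c)→(s1,b,L)
state=s1 head=-2 tape=_[_]bbccaa   (s1,_)→(s2,_,R)
state=s2 head=-1 tape=__[b]bccaa   (s2,b)→(s2,b,L)
state=s2 head=-2 tape=_[_]bbccaa   (s2,_)→(s3,_,L)
state=s3 head=-3 tape=[_]_bbccaa   (s3,_)→(sH,a,R)
state=sH head=-2 tape=a[_]bbccaa
M halts after 12 transitions.

12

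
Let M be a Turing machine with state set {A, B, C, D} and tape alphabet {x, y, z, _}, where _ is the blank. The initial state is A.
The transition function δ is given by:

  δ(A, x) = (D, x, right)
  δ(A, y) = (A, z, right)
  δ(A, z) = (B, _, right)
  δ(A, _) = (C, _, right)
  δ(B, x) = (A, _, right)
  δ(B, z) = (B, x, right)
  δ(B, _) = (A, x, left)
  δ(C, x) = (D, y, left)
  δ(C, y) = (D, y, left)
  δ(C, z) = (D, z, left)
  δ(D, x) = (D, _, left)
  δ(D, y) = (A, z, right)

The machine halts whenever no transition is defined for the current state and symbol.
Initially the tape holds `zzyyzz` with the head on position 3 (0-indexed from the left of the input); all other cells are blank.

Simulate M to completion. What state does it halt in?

D

A | zzy[y]zz_   read y → write z, move right, go to A
A | zzyz[z]z_   read z → write _, move right, go to B
B | zzyz_[z]_   read z → write x, move right, go to B
B | zzyz_x[_]   read _ → write x, move left, go to A
A | zzyz_[x]x   read x → write x, move right, go to D
D | zzyz_x[x]   read x → write _, move left, go to D
D | zzyz_[x]_   read x → write _, move left, go to D
D | zzyz[_]__
No transition is defined for (D, _); M halts in state D.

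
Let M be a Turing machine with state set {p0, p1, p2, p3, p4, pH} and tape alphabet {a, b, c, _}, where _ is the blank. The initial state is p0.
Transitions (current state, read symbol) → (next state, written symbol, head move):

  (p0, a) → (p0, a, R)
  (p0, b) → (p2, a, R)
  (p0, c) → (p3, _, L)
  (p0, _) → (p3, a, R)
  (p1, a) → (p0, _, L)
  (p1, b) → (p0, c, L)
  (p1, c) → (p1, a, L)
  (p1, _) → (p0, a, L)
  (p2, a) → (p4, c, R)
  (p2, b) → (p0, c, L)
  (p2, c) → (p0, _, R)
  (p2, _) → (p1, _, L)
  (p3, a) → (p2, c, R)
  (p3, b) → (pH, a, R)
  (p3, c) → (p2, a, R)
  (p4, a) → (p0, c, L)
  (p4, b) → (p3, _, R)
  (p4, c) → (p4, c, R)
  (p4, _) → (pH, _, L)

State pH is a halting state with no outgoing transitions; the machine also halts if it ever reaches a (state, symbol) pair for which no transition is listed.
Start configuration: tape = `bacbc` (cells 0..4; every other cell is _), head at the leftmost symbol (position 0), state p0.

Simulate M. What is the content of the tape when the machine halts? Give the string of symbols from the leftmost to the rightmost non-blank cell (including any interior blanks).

acca

p0 | [b]acbc_   read b → write a, move R, go to p2
p2 | a[a]cbc_   read a → write c, move R, go to p4
p4 | ac[c]bc_   read c → write c, move R, go to p4
p4 | acc[b]c_   read b → write _, move R, go to p3
p3 | acc_[c]_   read c → write a, move R, go to p2
p2 | acc_a[_]   read _ → write _, move L, go to p1
p1 | acc_[a]_   read a → write _, move L, go to p0
p0 | acc[_]__   read _ → write a, move R, go to p3
p3 | acca[_]_
The non-blank tape span at halt is acca.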